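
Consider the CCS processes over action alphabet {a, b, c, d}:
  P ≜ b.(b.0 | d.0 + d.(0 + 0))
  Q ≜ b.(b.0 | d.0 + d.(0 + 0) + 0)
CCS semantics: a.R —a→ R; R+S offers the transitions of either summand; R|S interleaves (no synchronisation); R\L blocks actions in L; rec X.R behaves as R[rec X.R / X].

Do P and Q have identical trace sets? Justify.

Reachable graph of P (6 states):
  p0 = b.(b.0 | d.0 + d.(0 + 0)) | -b-> p1
  p1 = b.0 | d.0 + d.(0 + 0) | -b-> p2, -d-> p3, -d-> p4
  p2 = 0 | d.0 | -d-> p5
  p3 = 0 + 0 | stopped
  p4 = b.0 | 0 | -b-> p5
  p5 = 0 | 0 | stopped
Reachable graph of Q (6 states):
  q0 = b.(b.0 | d.0 + d.(0 + 0) + 0) | -b-> q1
  q1 = b.0 | d.0 + d.(0 + 0) + 0 | -b-> q2, -d-> q3, -d-> q4
  q2 = 0 | d.0 | -d-> q5
  q3 = 0 + 0 | stopped
  q4 = b.0 | 0 | -b-> q5
  q5 = 0 | 0 | stopped
Partition-refinement fixed point:
  B0 = {p0, q0}
  B1 = {p1, q1}
  B2 = {p4, q4}
  B3 = {p3, p5, q3, q5}
  B4 = {p2, q2}
p0 ∈ B0, q0 ∈ B0 → same block
Bisimilar ⇒ trace-equivalent.

trace-equivalent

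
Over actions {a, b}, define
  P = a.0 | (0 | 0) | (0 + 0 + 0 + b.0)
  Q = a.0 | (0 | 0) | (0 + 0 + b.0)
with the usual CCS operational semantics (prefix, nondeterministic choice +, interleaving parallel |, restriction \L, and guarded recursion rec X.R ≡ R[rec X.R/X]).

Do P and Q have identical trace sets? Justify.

P's transition system — 4 states:
  m0 = a.0 | (0 | 0) | (0 + 0 + 0 + b.0) | -a-> m1, -b-> m2
  m1 = 0 | (0 | 0) | (0 + 0 + 0 + b.0) | -b-> m3
  m2 = a.0 | (0 | 0) | 0 | -a-> m3
  m3 = 0 | (0 | 0) | 0 | stopped
Q's transition system — 4 states:
  n0 = a.0 | (0 | 0) | (0 + 0 + b.0) | -a-> n1, -b-> n2
  n1 = 0 | (0 | 0) | (0 + 0 + b.0) | -b-> n3
  n2 = a.0 | (0 | 0) | 0 | -a-> n3
  n3 = 0 | (0 | 0) | 0 | stopped
Coarsest stable partition (strong bisimilarity classes):
  B0 = {m0, n0}
  B1 = {m1, n1}
  B2 = {m3, n3}
  B3 = {m2, n2}
m0 ∈ B0, n0 ∈ B0 → same block
Bisimilar ⇒ trace-equivalent.

trace-equivalent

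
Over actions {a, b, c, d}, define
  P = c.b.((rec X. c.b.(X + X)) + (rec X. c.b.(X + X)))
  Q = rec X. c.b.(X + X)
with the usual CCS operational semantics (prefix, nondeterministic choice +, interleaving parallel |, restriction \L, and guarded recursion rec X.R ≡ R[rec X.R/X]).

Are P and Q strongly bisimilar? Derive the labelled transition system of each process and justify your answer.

bisimilar

P's transition system — 3 states:
  s0 = c.b.((rec X. c.b.(X + X)) + (rec X. c.b.(X + X))) | —c→ s1
  s1 = b.((rec X. c.b.(X + X)) + (rec X. c.b.(X + X))) | —b→ s2
  s2 = (rec X. c.b.(X + X)) + (rec X. c.b.(X + X)) | —c→ s1
Q's transition system — 3 states:
  t0 = rec X. c.b.(X + X) | —c→ t1
  t1 = b.((rec X. c.b.(X + X)) + (rec X. c.b.(X + X))) | —b→ t2
  t2 = (rec X. c.b.(X + X)) + (rec X. c.b.(X + X)) | —c→ t1
Bisimilarity quotient blocks:
  B0 = {s0, s2, t0, t2}
  B1 = {s1, t1}
s0 ∈ B0, t0 ∈ B0 → same block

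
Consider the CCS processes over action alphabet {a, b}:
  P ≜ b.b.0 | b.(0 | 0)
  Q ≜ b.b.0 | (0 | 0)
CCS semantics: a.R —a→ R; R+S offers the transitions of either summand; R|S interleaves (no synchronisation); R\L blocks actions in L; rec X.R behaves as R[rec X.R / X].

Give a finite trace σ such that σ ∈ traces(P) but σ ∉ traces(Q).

bbb

Reachable graph of P (6 states):
  p0 = b.b.0 | b.(0 | 0) :: =b=> p1, =b=> p2
  p1 = b.0 | b.(0 | 0) :: =b=> p3, =b=> p4
  p2 = b.b.0 | (0 | 0) :: =b=> p4
  p3 = 0 | b.(0 | 0) :: =b=> p5
  p4 = b.0 | (0 | 0) :: =b=> p5
  p5 = 0 | (0 | 0) :: stopped
Reachable graph of Q (3 states):
  q0 = b.b.0 | (0 | 0) :: =b=> q1
  q1 = b.0 | (0 | 0) :: =b=> q2
  q2 = 0 | (0 | 0) :: stopped
Executing bbb from P (initial set {p0}):
  [1] b ⇒ {p1, p2}
  [2] b ⇒ {p3, p4}
  [3] b ⇒ {p5}
  P completes σ.
Executing bbb from Q (initial set {q0}):
  [1] b ⇒ {q1}
  [2] b ⇒ {q2}
  [3] b ⇒ no successor for Q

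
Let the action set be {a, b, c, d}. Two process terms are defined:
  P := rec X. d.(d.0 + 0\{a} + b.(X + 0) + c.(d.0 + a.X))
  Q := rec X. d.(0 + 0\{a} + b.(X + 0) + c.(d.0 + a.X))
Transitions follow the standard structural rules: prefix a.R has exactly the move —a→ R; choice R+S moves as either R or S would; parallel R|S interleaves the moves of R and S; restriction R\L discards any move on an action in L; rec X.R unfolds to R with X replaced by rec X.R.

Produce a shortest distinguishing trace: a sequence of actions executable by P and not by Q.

LTS(P): 5 reachable states
  u0 = rec X. d.(d.0 + 0\{a} + b.(X + 0) + c.(d.0 + a.X)) :: —d→ u1
  u1 = d.0 + 0\{a} + b.((rec X. d.(d.0 + 0\{a} + b.(X + 0) + c.(d.0 + a.X))) + 0) + c.(d.0 + a.(rec X. d.(d.0 + 0\{a} + b.(X + 0) + c.(d.0 + a.X)))) :: —b→ u2, —c→ u3, —d→ u4
  u2 = (rec X. d.(d.0 + 0\{a} + b.(X + 0) + c.(d.0 + a.X))) + 0 :: —d→ u1
  u3 = d.0 + a.(rec X. d.(d.0 + 0\{a} + b.(X + 0) + c.(d.0 + a.X))) :: —a→ u0, —d→ u4
  u4 = 0 :: ∅
LTS(Q): 5 reachable states
  v0 = rec X. d.(0 + 0\{a} + b.(X + 0) + c.(d.0 + a.X)) :: —d→ v1
  v1 = 0 + 0\{a} + b.((rec X. d.(0 + 0\{a} + b.(X + 0) + c.(d.0 + a.X))) + 0) + c.(d.0 + a.(rec X. d.(0 + 0\{a} + b.(X + 0) + c.(d.0 + a.X)))) :: —b→ v2, —c→ v3
  v2 = (rec X. d.(0 + 0\{a} + b.(X + 0) + c.(d.0 + a.X))) + 0 :: —d→ v1
  v3 = d.0 + a.(rec X. d.(0 + 0\{a} + b.(X + 0) + c.(d.0 + a.X))) :: —a→ v0, —d→ v4
  v4 = 0 :: ∅
Run σ = ⟨dd⟩ on P: start {u0}
  after d @ step 1: {u1}
  after d @ step 2: {u4}
  — P admits the full trace.
Run σ = ⟨dd⟩ on Q: start {v0}
  after d @ step 1: {v1}
  after d @ step 2: no successor for Q

dd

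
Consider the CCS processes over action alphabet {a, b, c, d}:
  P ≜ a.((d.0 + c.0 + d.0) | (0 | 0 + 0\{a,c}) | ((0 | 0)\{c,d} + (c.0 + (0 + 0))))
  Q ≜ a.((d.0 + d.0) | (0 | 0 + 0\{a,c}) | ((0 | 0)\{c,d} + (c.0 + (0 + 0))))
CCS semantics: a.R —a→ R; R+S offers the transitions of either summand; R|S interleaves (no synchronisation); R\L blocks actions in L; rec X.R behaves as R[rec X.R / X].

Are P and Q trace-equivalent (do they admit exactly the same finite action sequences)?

NO — witness ⟨acc⟩

LTS(P): 5 reachable states
  s0 = a.((d.0 + c.0 + d.0) | (0 | 0 + 0\{a,c}) | ((0 | 0)\{c,d} + (c.0 + (0 + 0)))) | —a→ s1
  s1 = (d.0 + c.0 + d.0) | (0 | 0 + 0\{a,c}) | ((0 | 0)\{c,d} + (c.0 + (0 + 0))) | —c→ s2, —c→ s3, —d→ s3
  s2 = (d.0 + c.0 + d.0) | (0 | 0 + 0\{a,c}) | 0 | —c→ s4, —d→ s4
  s3 = 0 | (0 | 0 + 0\{a,c}) | ((0 | 0)\{c,d} + (c.0 + (0 + 0))) | —c→ s4
  s4 = 0 | (0 | 0 + 0\{a,c}) | 0 | stopped
LTS(Q): 5 reachable states
  t0 = a.((d.0 + d.0) | (0 | 0 + 0\{a,c}) | ((0 | 0)\{c,d} + (c.0 + (0 + 0)))) | —a→ t1
  t1 = (d.0 + d.0) | (0 | 0 + 0\{a,c}) | ((0 | 0)\{c,d} + (c.0 + (0 + 0))) | —c→ t2, —d→ t3
  t2 = (d.0 + d.0) | (0 | 0 + 0\{a,c}) | 0 | —d→ t4
  t3 = 0 | (0 | 0 + 0\{a,c}) | ((0 | 0)\{c,d} + (c.0 + (0 + 0))) | —c→ t4
  t4 = 0 | (0 | 0 + 0\{a,c}) | 0 | stopped
Run σ = ⟨acc⟩ on P: start {s0}
  [1] a ⇒ {s1}
  [2] c ⇒ {s2, s3}
  [3] c ⇒ {s4}
  ✓ P
Run σ = ⟨acc⟩ on Q: start {t0}
  [1] a ⇒ {t1}
  [2] c ⇒ {t2}
  [3] c ⇒ no successor for Q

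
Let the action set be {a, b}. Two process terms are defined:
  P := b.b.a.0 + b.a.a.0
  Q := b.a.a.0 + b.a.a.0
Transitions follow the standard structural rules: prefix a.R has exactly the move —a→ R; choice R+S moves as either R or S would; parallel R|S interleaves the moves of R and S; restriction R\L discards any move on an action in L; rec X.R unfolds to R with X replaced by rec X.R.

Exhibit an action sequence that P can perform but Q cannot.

bb

LTS(P): 5 reachable states
  u0 = b.b.a.0 + b.a.a.0 ⊢ =b=> u1, =b=> u2
  u1 = a.a.0 ⊢ =a=> u3
  u2 = b.a.0 ⊢ =b=> u3
  u3 = a.0 ⊢ =a=> u4
  u4 = 0 ⊢ stopped
LTS(Q): 4 reachable states
  v0 = b.a.a.0 + b.a.a.0 ⊢ =b=> v1
  v1 = a.a.0 ⊢ =a=> v2
  v2 = a.0 ⊢ =a=> v3
  v3 = 0 ⊢ stopped
Executing bb from P (initial set {u0}):
  [1] b ⇒ {u1, u2}
  [2] b ⇒ {u3}
  ✓ P
Executing bb from Q (initial set {v0}):
  [1] b ⇒ {v1}
  [2] b ⇒ no successor for Q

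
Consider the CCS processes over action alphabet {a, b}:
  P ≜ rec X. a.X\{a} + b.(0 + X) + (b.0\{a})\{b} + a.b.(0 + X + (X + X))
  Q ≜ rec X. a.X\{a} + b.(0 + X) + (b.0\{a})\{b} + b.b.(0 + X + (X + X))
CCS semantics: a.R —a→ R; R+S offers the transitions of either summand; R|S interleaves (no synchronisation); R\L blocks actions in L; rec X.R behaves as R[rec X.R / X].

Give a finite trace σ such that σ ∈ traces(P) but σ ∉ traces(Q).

LTS(P): 6 reachable states
  s0 = rec X. a.X\{a} + b.(0 + X) + (b.0\{a})\{b} + a.b.(0 + X + (X + X)) :: -a-> s1, -a-> s2, -b-> s3
  s1 = (rec X. a.X\{a} + b.(0 + X) + (b.0\{a})\{b} + a.b.(0 + X + (X + X)))\{a} :: -b-> s4
  s2 = b.(0 + (rec X. a.X\{a} + b.(0 + X) + (b.0\{a})\{b} + a.b.(0 + X + (X + X))) + ((rec X. a.X\{a} + b.(0 + X) + (b.0\{a})\{b} + a.b.(0 + X + (X + X))) + (rec X. a.X\{a} + b.(0 + X) + (b.0\{a})\{b} + a.b.(0 + X + (X + X))))) :: -b-> s5
  s3 = 0 + (rec X. a.X\{a} + b.(0 + X) + (b.0\{a})\{b} + a.b.(0 + X + (X + X))) :: -a-> s1, -a-> s2, -b-> s3
  s4 = (0 + (rec X. a.X\{a} + b.(0 + X) + (b.0\{a})\{b} + a.b.(0 + X + (X + X))))\{a} :: -b-> s4
  s5 = 0 + (rec X. a.X\{a} + b.(0 + X) + (b.0\{a})\{b} + a.b.(0 + X + (X + X))) + ((rec X. a.X\{a} + b.(0 + X) + (b.0\{a})\{b} + a.b.(0 + X + (X + X))) + (rec X. a.X\{a} + b.(0 + X) + (b.0\{a})\{b} + a.b.(0 + X + (X + X)))) :: -a-> s1, -a-> s2, -b-> s3
LTS(Q): 8 reachable states
  t0 = rec X. a.X\{a} + b.(0 + X) + (b.0\{a})\{b} + b.b.(0 + X + (X + X)) :: -a-> t1, -b-> t2, -b-> t3
  t1 = (rec X. a.X\{a} + b.(0 + X) + (b.0\{a})\{b} + b.b.(0 + X + (X + X)))\{a} :: -b-> t4, -b-> t5
  t2 = 0 + (rec X. a.X\{a} + b.(0 + X) + (b.0\{a})\{b} + b.b.(0 + X + (X + X))) :: -a-> t1, -b-> t2, -b-> t3
  t3 = b.(0 + (rec X. a.X\{a} + b.(0 + X) + (b.0\{a})\{b} + b.b.(0 + X + (X + X))) + ((rec X. a.X\{a} + b.(0 + X) + (b.0\{a})\{b} + b.b.(0 + X + (X + X))) + (rec X. a.X\{a} + b.(0 + X) + (b.0\{a})\{b} + b.b.(0 + X + (X + X))))) :: -b-> t6
  t4 = (0 + (rec X. a.X\{a} + b.(0 + X) + (b.0\{a})\{b} + b.b.(0 + X + (X + X))))\{a} :: -b-> t4, -b-> t5
  t5 = (b.(0 + (rec X. a.X\{a} + b.(0 + X) + (b.0\{a})\{b} + b.b.(0 + X + (X + X))) + ((rec X. a.X\{a} + b.(0 + X) + (b.0\{a})\{b} + b.b.(0 + X + (X + X))) + (rec X. a.X\{a} + b.(0 + X) + (b.0\{a})\{b} + b.b.(0 + X + (X + X))))))\{a} :: -b-> t7
  t6 = 0 + (rec X. a.X\{a} + b.(0 + X) + (b.0\{a})\{b} + b.b.(0 + X + (X + X))) + ((rec X. a.X\{a} + b.(0 + X) + (b.0\{a})\{b} + b.b.(0 + X + (X + X))) + (rec X. a.X\{a} + b.(0 + X) + (b.0\{a})\{b} + b.b.(0 + X + (X + X)))) :: -a-> t1, -b-> t2, -b-> t3
  t7 = (0 + (rec X. a.X\{a} + b.(0 + X) + (b.0\{a})\{b} + b.b.(0 + X + (X + X))) + ((rec X. a.X\{a} + b.(0 + X) + (b.0\{a})\{b} + b.b.(0 + X + (X + X))) + (rec X. a.X\{a} + b.(0 + X) + (b.0\{a})\{b} + b.b.(0 + X + (X + X)))))\{a} :: -b-> t4, -b-> t5
Executing aba from P (initial set {s0}):
  [1] a ⇒ {s1, s2}
  [2] b ⇒ {s4, s5}
  [3] a ⇒ {s1, s2}
  ✓ P
Executing aba from Q (initial set {t0}):
  [1] a ⇒ {t1}
  [2] b ⇒ {t4, t5}
  [3] a ⇒ ∅  — Q cannot continue

aba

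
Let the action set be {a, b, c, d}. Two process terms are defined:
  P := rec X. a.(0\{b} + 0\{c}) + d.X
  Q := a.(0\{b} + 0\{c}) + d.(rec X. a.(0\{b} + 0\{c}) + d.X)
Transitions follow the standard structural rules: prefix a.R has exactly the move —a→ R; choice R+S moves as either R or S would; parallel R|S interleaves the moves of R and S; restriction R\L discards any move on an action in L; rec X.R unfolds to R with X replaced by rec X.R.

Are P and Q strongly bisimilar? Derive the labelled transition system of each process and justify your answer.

YES

Reachable graph of P (2 states):
  u0 = rec X. a.(0\{b} + 0\{c}) + d.X :: ··a··> u1, ··d··> u0
  u1 = 0\{b} + 0\{c} :: (no moves)
Reachable graph of Q (3 states):
  v0 = a.(0\{b} + 0\{c}) + d.(rec X. a.(0\{b} + 0\{c}) + d.X) :: ··a··> v1, ··d··> v2
  v1 = 0\{b} + 0\{c} :: (no moves)
  v2 = rec X. a.(0\{b} + 0\{c}) + d.X :: ··a··> v1, ··d··> v2
Partition-refinement fixed point:
  B0 = {u0, v0, v2}
  B1 = {u1, v1}
u0 ∈ B0, v0 ∈ B0 → same block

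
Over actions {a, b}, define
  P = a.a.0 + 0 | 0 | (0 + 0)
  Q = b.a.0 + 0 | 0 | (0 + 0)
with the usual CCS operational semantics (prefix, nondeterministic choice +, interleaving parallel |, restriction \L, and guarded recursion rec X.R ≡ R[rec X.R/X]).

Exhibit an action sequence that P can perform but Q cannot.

a

LTS(P): 3 reachable states
  m0 = a.a.0 + 0 | 0 | (0 + 0) → --a--▸ m1
  m1 = a.0 → --a--▸ m2
  m2 = 0 → ·
LTS(Q): 3 reachable states
  n0 = b.a.0 + 0 | 0 | (0 + 0) → --b--▸ n1
  n1 = a.0 → --a--▸ n2
  n2 = 0 → ·
Trace ⟨a⟩ through P, begin at {m0}:
  after a @ step 1: {m1}
  ✓ P
Trace ⟨a⟩ through Q, begin at {n0}:
  after a @ step 1: no successor for Q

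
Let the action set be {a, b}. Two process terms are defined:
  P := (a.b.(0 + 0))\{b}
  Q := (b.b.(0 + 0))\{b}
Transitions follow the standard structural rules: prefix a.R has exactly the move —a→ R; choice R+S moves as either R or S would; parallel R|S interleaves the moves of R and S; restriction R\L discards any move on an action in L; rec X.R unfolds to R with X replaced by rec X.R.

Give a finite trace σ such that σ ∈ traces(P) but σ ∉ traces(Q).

Reachable graph of P (2 states):
  m0 = (a.b.(0 + 0))\{b} | --a--▸ m1
  m1 = (b.(0 + 0))\{b} | ·
Reachable graph of Q (1 states):
  n0 = (b.b.(0 + 0))\{b} | ·
Trace ⟨a⟩ through P, begin at {m0}:
  step 1 (a): {m1}
  — P admits the full trace.
Trace ⟨a⟩ through Q, begin at {n0}:
  step 1 (a): no successor for Q

a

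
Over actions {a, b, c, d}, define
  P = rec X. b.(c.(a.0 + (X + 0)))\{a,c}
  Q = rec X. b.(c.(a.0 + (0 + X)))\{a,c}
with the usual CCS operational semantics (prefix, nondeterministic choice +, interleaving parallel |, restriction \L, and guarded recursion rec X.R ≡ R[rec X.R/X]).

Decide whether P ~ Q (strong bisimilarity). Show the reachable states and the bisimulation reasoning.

YES

Reachable graph of P (2 states):
  p0 = rec X. b.(c.(a.0 + (X + 0)))\{a,c} has moves -b-> p1
  p1 = (c.(a.0 + ((rec X. b.(c.(a.0 + (X + 0)))\{a,c}) + 0)))\{a,c} has moves (no moves)
Reachable graph of Q (2 states):
  q0 = rec X. b.(c.(a.0 + (0 + X)))\{a,c} has moves -b-> q1
  q1 = (c.(a.0 + (0 + (rec X. b.(c.(a.0 + (0 + X)))\{a,c}))))\{a,c} has moves (no moves)
Coarsest stable partition (strong bisimilarity classes):
  B0 = {p0, q0}
  B1 = {p1, q1}
p0 ∈ B0, q0 ∈ B0 → same block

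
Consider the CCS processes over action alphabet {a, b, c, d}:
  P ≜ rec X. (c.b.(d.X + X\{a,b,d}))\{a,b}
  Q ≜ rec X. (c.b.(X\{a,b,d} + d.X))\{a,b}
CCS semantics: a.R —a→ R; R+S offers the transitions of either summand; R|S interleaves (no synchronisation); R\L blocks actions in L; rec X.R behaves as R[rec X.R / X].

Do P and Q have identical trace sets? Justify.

P's transition system — 2 states:
  p0 = rec X. (c.b.(d.X + X\{a,b,d}))\{a,b} | —c→ p1
  p1 = (b.(d.(rec X. (c.b.(d.X + X\{a,b,d}))\{a,b}) + (rec X. (c.b.(d.X + X\{a,b,d}))\{a,b})\{a,b,d}))\{a,b} | ·
Q's transition system — 2 states:
  q0 = rec X. (c.b.(X\{a,b,d} + d.X))\{a,b} | —c→ q1
  q1 = (b.((rec X. (c.b.(X\{a,b,d} + d.X))\{a,b})\{a,b,d} + d.(rec X. (c.b.(X\{a,b,d} + d.X))\{a,b})))\{a,b} | ·
Partition-refinement fixed point:
  B0 = {p0, q0}
  B1 = {p1, q1}
p0 ∈ B0, q0 ∈ B0 → same block
Bisimilar ⇒ trace-equivalent.

traces(P) = traces(Q)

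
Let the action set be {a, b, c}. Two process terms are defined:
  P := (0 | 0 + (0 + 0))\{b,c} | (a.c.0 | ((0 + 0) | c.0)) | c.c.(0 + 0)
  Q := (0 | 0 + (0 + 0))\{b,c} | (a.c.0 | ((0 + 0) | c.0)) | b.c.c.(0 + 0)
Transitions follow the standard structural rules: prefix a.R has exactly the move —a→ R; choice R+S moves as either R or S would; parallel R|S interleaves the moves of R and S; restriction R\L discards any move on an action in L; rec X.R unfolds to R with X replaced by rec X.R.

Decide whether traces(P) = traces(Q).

LTS(P): 18 reachable states
  p0 = (0 | 0 + (0 + 0))\{b,c} | (a.c.0 | ((0 + 0) | c.0)) | c.c.(0 + 0) | =a=> p1, =c=> p2, =c=> p3
  p1 = (0 | 0 + (0 + 0))\{b,c} | (c.0 | ((0 + 0) | c.0)) | c.c.(0 + 0) | =c=> p4, =c=> p5, =c=> p6
  p2 = (0 | 0 + (0 + 0))\{b,c} | (a.c.0 | ((0 + 0) | 0)) | c.c.(0 + 0) | =a=> p5, =c=> p7
  p3 = (0 | 0 + (0 + 0))\{b,c} | (a.c.0 | ((0 + 0) | c.0)) | c.(0 + 0) | =a=> p6, =c=> p7, =c=> p8
  p4 = (0 | 0 + (0 + 0))\{b,c} | (0 | ((0 + 0) | c.0)) | c.c.(0 + 0) | =c=> p10, =c=> p9
  p5 = (0 | 0 + (0 + 0))\{b,c} | (c.0 | ((0 + 0) | 0)) | c.c.(0 + 0) | =c=> p11, =c=> p9
  p6 = (0 | 0 + (0 + 0))\{b,c} | (c.0 | ((0 + 0) | c.0)) | c.(0 + 0) | =c=> p10, =c=> p11, =c=> p12
  p7 = (0 | 0 + (0 + 0))\{b,c} | (a.c.0 | ((0 + 0) | 0)) | c.(0 + 0) | =a=> p11, =c=> p13
  p8 = (0 | 0 + (0 + 0))\{b,c} | (a.c.0 | ((0 + 0) | c.0)) | (0 + 0) | =a=> p12, =c=> p13
  p9 = (0 | 0 + (0 + 0))\{b,c} | (0 | ((0 + 0) | 0)) | c.c.(0 + 0) | =c=> p14
  p10 = (0 | 0 + (0 + 0))\{b,c} | (0 | ((0 + 0) | c.0)) | c.(0 + 0) | =c=> p14, =c=> p15
  p11 = (0 | 0 + (0 + 0))\{b,c} | (c.0 | ((0 + 0) | 0)) | c.(0 + 0) | =c=> p14, =c=> p16
  p12 = (0 | 0 + (0 + 0))\{b,c} | (c.0 | ((0 + 0) | c.0)) | (0 + 0) | =c=> p15, =c=> p16
  p13 = (0 | 0 + (0 + 0))\{b,c} | (a.c.0 | ((0 + 0) | 0)) | (0 + 0) | =a=> p16
  p14 = (0 | 0 + (0 + 0))\{b,c} | (0 | ((0 + 0) | 0)) | c.(0 + 0) | =c=> p17
  p15 = (0 | 0 + (0 + 0))\{b,c} | (0 | ((0 + 0) | c.0)) | (0 + 0) | =c=> p17
  p16 = (0 | 0 + (0 + 0))\{b,c} | (c.0 | ((0 + 0) | 0)) | (0 + 0) | =c=> p17
  p17 = (0 | 0 + (0 + 0))\{b,c} | (0 | ((0 + 0) | 0)) | (0 + 0) | ·
LTS(Q): 24 reachable states
  q0 = (0 | 0 + (0 + 0))\{b,c} | (a.c.0 | ((0 + 0) | c.0)) | b.c.c.(0 + 0) | =a=> q1, =b=> q2, =c=> q3
  q1 = (0 | 0 + (0 + 0))\{b,c} | (c.0 | ((0 + 0) | c.0)) | b.c.c.(0 + 0) | =b=> q4, =c=> q5, =c=> q6
  q2 = (0 | 0 + (0 + 0))\{b,c} | (a.c.0 | ((0 + 0) | c.0)) | c.c.(0 + 0) | =a=> q4, =c=> q7, =c=> q8
  q3 = (0 | 0 + (0 + 0))\{b,c} | (a.c.0 | ((0 + 0) | 0)) | b.c.c.(0 + 0) | =a=> q6, =b=> q7
  q4 = (0 | 0 + (0 + 0))\{b,c} | (c.0 | ((0 + 0) | c.0)) | c.c.(0 + 0) | =c=> q10, =c=> q11, =c=> q9
  q5 = (0 | 0 + (0 + 0))\{b,c} | (0 | ((0 + 0) | c.0)) | b.c.c.(0 + 0) | =b=> q9, =c=> q12
  q6 = (0 | 0 + (0 + 0))\{b,c} | (c.0 | ((0 + 0) | 0)) | b.c.c.(0 + 0) | =b=> q10, =c=> q12
  q7 = (0 | 0 + (0 + 0))\{b,c} | (a.c.0 | ((0 + 0) | 0)) | c.c.(0 + 0) | =a=> q10, =c=> q13
  q8 = (0 | 0 + (0 + 0))\{b,c} | (a.c.0 | ((0 + 0) | c.0)) | c.(0 + 0) | =a=> q11, =c=> q13, =c=> q14
  q9 = (0 | 0 + (0 + 0))\{b,c} | (0 | ((0 + 0) | c.0)) | c.c.(0 + 0) | =c=> q15, =c=> q16
  q10 = (0 | 0 + (0 + 0))\{b,c} | (c.0 | ((0 + 0) | 0)) | c.c.(0 + 0) | =c=> q15, =c=> q17
  q11 = (0 | 0 + (0 + 0))\{b,c} | (c.0 | ((0 + 0) | c.0)) | c.(0 + 0) | =c=> q16, =c=> q17, =c=> q18
  q12 = (0 | 0 + (0 + 0))\{b,c} | (0 | ((0 + 0) | 0)) | b.c.c.(0 + 0) | =b=> q15
  q13 = (0 | 0 + (0 + 0))\{b,c} | (a.c.0 | ((0 + 0) | 0)) | c.(0 + 0) | =a=> q17, =c=> q19
  q14 = (0 | 0 + (0 + 0))\{b,c} | (a.c.0 | ((0 + 0) | c.0)) | (0 + 0) | =a=> q18, =c=> q19
  q15 = (0 | 0 + (0 + 0))\{b,c} | (0 | ((0 + 0) | 0)) | c.c.(0 + 0) | =c=> q20
  q16 = (0 | 0 + (0 + 0))\{b,c} | (0 | ((0 + 0) | c.0)) | c.(0 + 0) | =c=> q20, =c=> q21
  q17 = (0 | 0 + (0 + 0))\{b,c} | (c.0 | ((0 + 0) | 0)) | c.(0 + 0) | =c=> q20, =c=> q22
  q18 = (0 | 0 + (0 + 0))\{b,c} | (c.0 | ((0 + 0) | c.0)) | (0 + 0) | =c=> q21, =c=> q22
  q19 = (0 | 0 + (0 + 0))\{b,c} | (a.c.0 | ((0 + 0) | 0)) | (0 + 0) | =a=> q22
  q20 = (0 | 0 + (0 + 0))\{b,c} | (0 | ((0 + 0) | 0)) | c.(0 + 0) | =c=> q23
  q21 = (0 | 0 + (0 + 0))\{b,c} | (0 | ((0 + 0) | c.0)) | (0 + 0) | =c=> q23
  q22 = (0 | 0 + (0 + 0))\{b,c} | (c.0 | ((0 + 0) | 0)) | (0 + 0) | =c=> q23
  q23 = (0 | 0 + (0 + 0))\{b,c} | (0 | ((0 + 0) | 0)) | (0 + 0) | ·
Trace ⟨cc⟩ through P, begin at {p0}:
  step 1 (c): {p2, p3}
  step 2 (c): {p7, p8}
  ✓ P
Trace ⟨cc⟩ through Q, begin at {q0}:
  step 1 (c): {q3}
  step 2 (c): ∅  — Q cannot continue

NO — witness ⟨cc⟩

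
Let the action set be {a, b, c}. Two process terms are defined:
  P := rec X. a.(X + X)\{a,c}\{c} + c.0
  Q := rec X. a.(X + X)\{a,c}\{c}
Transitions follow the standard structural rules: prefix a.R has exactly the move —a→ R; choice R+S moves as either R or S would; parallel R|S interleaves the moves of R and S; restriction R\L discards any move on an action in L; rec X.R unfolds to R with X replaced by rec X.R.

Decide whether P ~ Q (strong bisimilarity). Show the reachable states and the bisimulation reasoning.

NO

LTS(P): 3 reachable states
  p0 = rec X. a.(X + X)\{a,c}\{c} + c.0 ⊢ =a=> p1, =c=> p2
  p1 = ((rec X. a.(X + X)\{a,c}\{c} + c.0) + (rec X. a.(X + X)\{a,c}\{c} + c.0))\{a,c}\{c} ⊢ (no moves)
  p2 = 0 ⊢ (no moves)
LTS(Q): 2 reachable states
  q0 = rec X. a.(X + X)\{a,c}\{c} ⊢ =a=> q1
  q1 = ((rec X. a.(X + X)\{a,c}\{c}) + (rec X. a.(X + X)\{a,c}\{c}))\{a,c}\{c} ⊢ (no moves)
Bisimilarity quotient blocks:
  B0 = {p0}
  B1 = {p1, p2, q1}
  B2 = {q0}
p0 ∈ B0, q0 ∈ B2 → different blocks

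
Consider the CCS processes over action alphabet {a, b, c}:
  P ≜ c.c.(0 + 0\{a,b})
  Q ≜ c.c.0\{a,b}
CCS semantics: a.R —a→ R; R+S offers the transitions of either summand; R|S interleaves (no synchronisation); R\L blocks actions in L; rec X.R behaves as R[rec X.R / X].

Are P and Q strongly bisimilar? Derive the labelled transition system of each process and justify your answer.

YES

Reachable graph of P (3 states):
  m0 = c.c.(0 + 0\{a,b}) → --c--▸ m1
  m1 = c.(0 + 0\{a,b}) → --c--▸ m2
  m2 = 0 + 0\{a,b} → ·
Reachable graph of Q (3 states):
  n0 = c.c.0\{a,b} → --c--▸ n1
  n1 = c.0\{a,b} → --c--▸ n2
  n2 = 0\{a,b} → ·
Coarsest stable partition (strong bisimilarity classes):
  B0 = {m0, n0}
  B1 = {m1, n1}
  B2 = {m2, n2}
m0 ∈ B0, n0 ∈ B0 → same block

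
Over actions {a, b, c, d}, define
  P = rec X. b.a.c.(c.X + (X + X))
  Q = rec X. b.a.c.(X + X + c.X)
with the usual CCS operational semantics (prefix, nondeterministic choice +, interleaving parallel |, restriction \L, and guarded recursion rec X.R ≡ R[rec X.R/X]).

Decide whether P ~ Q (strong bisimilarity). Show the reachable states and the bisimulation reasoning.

P's transition system — 4 states:
  s0 = rec X. b.a.c.(c.X + (X + X)) ⊢ —b→ s1
  s1 = a.c.(c.(rec X. b.a.c.(c.X + (X + X))) + ((rec X. b.a.c.(c.X + (X + X))) + (rec X. b.a.c.(c.X + (X + X))))) ⊢ —a→ s2
  s2 = c.(c.(rec X. b.a.c.(c.X + (X + X))) + ((rec X. b.a.c.(c.X + (X + X))) + (rec X. b.a.c.(c.X + (X + X))))) ⊢ —c→ s3
  s3 = c.(rec X. b.a.c.(c.X + (X + X))) + ((rec X. b.a.c.(c.X + (X + X))) + (rec X. b.a.c.(c.X + (X + X)))) ⊢ —b→ s1, —c→ s0
Q's transition system — 4 states:
  t0 = rec X. b.a.c.(X + X + c.X) ⊢ —b→ t1
  t1 = a.c.((rec X. b.a.c.(X + X + c.X)) + (rec X. b.a.c.(X + X + c.X)) + c.(rec X. b.a.c.(X + X + c.X))) ⊢ —a→ t2
  t2 = c.((rec X. b.a.c.(X + X + c.X)) + (rec X. b.a.c.(X + X + c.X)) + c.(rec X. b.a.c.(X + X + c.X))) ⊢ —c→ t3
  t3 = (rec X. b.a.c.(X + X + c.X)) + (rec X. b.a.c.(X + X + c.X)) + c.(rec X. b.a.c.(X + X + c.X)) ⊢ —b→ t1, —c→ t0
Coarsest stable partition (strong bisimilarity classes):
  B0 = {s0, t0}
  B1 = {s1, t1}
  B2 = {s2, t2}
  B3 = {s3, t3}
s0 ∈ B0, t0 ∈ B0 → same block

bisimilar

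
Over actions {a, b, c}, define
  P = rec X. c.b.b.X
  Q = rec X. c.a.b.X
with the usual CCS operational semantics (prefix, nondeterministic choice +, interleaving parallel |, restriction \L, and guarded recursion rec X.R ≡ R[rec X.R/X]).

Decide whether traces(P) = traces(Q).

NO — witness ⟨cb⟩

LTS(P): 3 reachable states
  s0 = rec X. c.b.b.X has moves ··c··> s1
  s1 = b.b.(rec X. c.b.b.X) has moves ··b··> s2
  s2 = b.(rec X. c.b.b.X) has moves ··b··> s0
LTS(Q): 3 reachable states
  t0 = rec X. c.a.b.X has moves ··c··> t1
  t1 = a.b.(rec X. c.a.b.X) has moves ··a··> t2
  t2 = b.(rec X. c.a.b.X) has moves ··b··> t0
Run σ = ⟨cb⟩ on P: start {s0}
  step 1 (c): {s1}
  step 2 (b): {s2}
  — P admits the full trace.
Run σ = ⟨cb⟩ on Q: start {t0}
  step 1 (c): {t1}
  step 2 (b): ∅  — Q cannot continue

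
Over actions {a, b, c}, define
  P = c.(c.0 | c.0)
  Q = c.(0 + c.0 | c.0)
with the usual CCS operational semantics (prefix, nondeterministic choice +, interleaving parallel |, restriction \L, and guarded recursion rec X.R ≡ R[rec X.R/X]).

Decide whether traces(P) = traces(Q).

traces(P) = traces(Q)

P's transition system — 5 states:
  m0 = c.(c.0 | c.0) :: —c→ m1
  m1 = c.0 | c.0 :: —c→ m2, —c→ m3
  m2 = 0 | c.0 :: —c→ m4
  m3 = c.0 | 0 :: —c→ m4
  m4 = 0 | 0 :: ·
Q's transition system — 5 states:
  n0 = c.(0 + c.0 | c.0) :: —c→ n1
  n1 = 0 + c.0 | c.0 :: —c→ n2, —c→ n3
  n2 = 0 | c.0 :: —c→ n4
  n3 = c.0 | 0 :: —c→ n4
  n4 = 0 | 0 :: ·
Bisimilarity quotient blocks:
  B0 = {m0, n0}
  B1 = {m1, n1}
  B2 = {m2, m3, n2, n3}
  B3 = {m4, n4}
m0 ∈ B0, n0 ∈ B0 → same block
Bisimilar ⇒ trace-equivalent.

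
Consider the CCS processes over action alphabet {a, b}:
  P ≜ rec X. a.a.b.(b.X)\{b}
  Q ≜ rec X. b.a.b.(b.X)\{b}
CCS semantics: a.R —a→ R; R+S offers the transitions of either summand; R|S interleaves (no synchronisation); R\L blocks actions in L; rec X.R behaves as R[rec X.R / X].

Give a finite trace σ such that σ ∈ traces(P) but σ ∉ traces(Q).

P's transition system — 4 states:
  u0 = rec X. a.a.b.(b.X)\{b} :: -a-> u1
  u1 = a.b.(b.(rec X. a.a.b.(b.X)\{b}))\{b} :: -a-> u2
  u2 = b.(b.(rec X. a.a.b.(b.X)\{b}))\{b} :: -b-> u3
  u3 = (b.(rec X. a.a.b.(b.X)\{b}))\{b} :: (no moves)
Q's transition system — 4 states:
  v0 = rec X. b.a.b.(b.X)\{b} :: -b-> v1
  v1 = a.b.(b.(rec X. b.a.b.(b.X)\{b}))\{b} :: -a-> v2
  v2 = b.(b.(rec X. b.a.b.(b.X)\{b}))\{b} :: -b-> v3
  v3 = (b.(rec X. b.a.b.(b.X)\{b}))\{b} :: (no moves)
Executing a from P (initial set {u0}):
  step 1 (a): {u1}
  — P admits the full trace.
Executing a from Q (initial set {v0}):
  step 1 (a): ∅  — Q cannot continue

a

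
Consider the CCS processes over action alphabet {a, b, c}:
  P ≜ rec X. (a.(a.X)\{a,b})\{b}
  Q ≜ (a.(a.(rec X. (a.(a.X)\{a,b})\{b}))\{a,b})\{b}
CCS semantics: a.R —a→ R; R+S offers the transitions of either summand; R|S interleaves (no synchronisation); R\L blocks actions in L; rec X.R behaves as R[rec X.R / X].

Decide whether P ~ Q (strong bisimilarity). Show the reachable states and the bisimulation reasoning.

Reachable graph of P (2 states):
  s0 = rec X. (a.(a.X)\{a,b})\{b} :: -a-> s1
  s1 = (a.(rec X. (a.(a.X)\{a,b})\{b}))\{a,b}\{b} :: stopped
Reachable graph of Q (2 states):
  t0 = (a.(a.(rec X. (a.(a.X)\{a,b})\{b}))\{a,b})\{b} :: -a-> t1
  t1 = (a.(rec X. (a.(a.X)\{a,b})\{b}))\{a,b}\{b} :: stopped
Bisimilarity quotient blocks:
  B0 = {s0, t0}
  B1 = {s1, t1}
s0 ∈ B0, t0 ∈ B0 → same block

YES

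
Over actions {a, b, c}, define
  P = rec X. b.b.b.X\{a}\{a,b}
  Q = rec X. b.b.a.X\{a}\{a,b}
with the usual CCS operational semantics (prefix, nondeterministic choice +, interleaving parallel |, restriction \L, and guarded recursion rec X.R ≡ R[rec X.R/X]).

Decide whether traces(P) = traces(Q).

NO — witness ⟨bbb⟩

P's transition system — 4 states:
  u0 = rec X. b.b.b.X\{a}\{a,b} has moves --b--▸ u1
  u1 = b.b.(rec X. b.b.b.X\{a}\{a,b})\{a}\{a,b} has moves --b--▸ u2
  u2 = b.(rec X. b.b.b.X\{a}\{a,b})\{a}\{a,b} has moves --b--▸ u3
  u3 = (rec X. b.b.b.X\{a}\{a,b})\{a}\{a,b} has moves ∅
Q's transition system — 4 states:
  v0 = rec X. b.b.a.X\{a}\{a,b} has moves --b--▸ v1
  v1 = b.a.(rec X. b.b.a.X\{a}\{a,b})\{a}\{a,b} has moves --b--▸ v2
  v2 = a.(rec X. b.b.a.X\{a}\{a,b})\{a}\{a,b} has moves --a--▸ v3
  v3 = (rec X. b.b.a.X\{a}\{a,b})\{a}\{a,b} has moves ∅
Executing bbb from P (initial set {u0}):
  after b @ step 1: {u1}
  after b @ step 2: {u2}
  after b @ step 3: {u3}
  ✓ P
Executing bbb from Q (initial set {v0}):
  after b @ step 1: {v1}
  after b @ step 2: {v2}
  after b @ step 3: ∅ (Q stuck)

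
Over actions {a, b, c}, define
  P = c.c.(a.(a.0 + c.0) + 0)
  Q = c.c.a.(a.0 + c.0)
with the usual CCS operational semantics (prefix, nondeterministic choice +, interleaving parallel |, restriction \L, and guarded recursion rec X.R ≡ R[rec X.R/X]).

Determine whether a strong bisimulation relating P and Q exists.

P's transition system — 5 states:
  u0 = c.c.(a.(a.0 + c.0) + 0) has moves =c=> u1
  u1 = c.(a.(a.0 + c.0) + 0) has moves =c=> u2
  u2 = a.(a.0 + c.0) + 0 has moves =a=> u3
  u3 = a.0 + c.0 has moves =a=> u4, =c=> u4
  u4 = 0 has moves ∅
Q's transition system — 5 states:
  v0 = c.c.a.(a.0 + c.0) has moves =c=> v1
  v1 = c.a.(a.0 + c.0) has moves =c=> v2
  v2 = a.(a.0 + c.0) has moves =a=> v3
  v3 = a.0 + c.0 has moves =a=> v4, =c=> v4
  v4 = 0 has moves ∅
Partition-refinement fixed point:
  B0 = {u0, v0}
  B1 = {u1, v1}
  B2 = {u2, v2}
  B3 = {u3, v3}
  B4 = {u4, v4}
u0 ∈ B0, v0 ∈ B0 → same block

bisimilar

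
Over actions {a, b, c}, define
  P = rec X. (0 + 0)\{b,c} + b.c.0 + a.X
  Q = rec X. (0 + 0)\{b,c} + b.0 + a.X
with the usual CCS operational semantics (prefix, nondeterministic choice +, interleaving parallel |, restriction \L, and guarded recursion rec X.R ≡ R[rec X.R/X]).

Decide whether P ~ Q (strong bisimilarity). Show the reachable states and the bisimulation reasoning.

NO

P's transition system — 3 states:
  p0 = rec X. (0 + 0)\{b,c} + b.c.0 + a.X ⊢ =a=> p0, =b=> p1
  p1 = c.0 ⊢ =c=> p2
  p2 = 0 ⊢ ·
Q's transition system — 2 states:
  q0 = rec X. (0 + 0)\{b,c} + b.0 + a.X ⊢ =a=> q0, =b=> q1
  q1 = 0 ⊢ ·
Partition-refinement fixed point:
  B0 = {p0}
  B1 = {p1}
  B2 = {p2, q1}
  B3 = {q0}
p0 ∈ B0, q0 ∈ B3 → different blocks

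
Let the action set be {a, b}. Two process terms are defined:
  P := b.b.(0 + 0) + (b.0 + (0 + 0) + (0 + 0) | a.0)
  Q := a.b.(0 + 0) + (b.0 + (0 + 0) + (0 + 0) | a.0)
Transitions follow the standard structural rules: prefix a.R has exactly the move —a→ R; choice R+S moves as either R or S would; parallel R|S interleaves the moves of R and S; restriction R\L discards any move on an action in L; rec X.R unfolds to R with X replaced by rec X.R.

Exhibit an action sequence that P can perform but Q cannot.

P's transition system — 5 states:
  p0 = b.b.(0 + 0) + (b.0 + (0 + 0) + (0 + 0) | a.0) | —a→ p1, —b→ p2, —b→ p3
  p1 = (0 + 0) | 0 | stopped
  p2 = 0 | stopped
  p3 = b.(0 + 0) | —b→ p4
  p4 = 0 + 0 | stopped
Q's transition system — 5 states:
  q0 = a.b.(0 + 0) + (b.0 + (0 + 0) + (0 + 0) | a.0) | —a→ q1, —a→ q2, —b→ q3
  q1 = (0 + 0) | 0 | stopped
  q2 = b.(0 + 0) | —b→ q4
  q3 = 0 | stopped
  q4 = 0 + 0 | stopped
Executing bb from P (initial set {p0}):
  [1] b ⇒ {p2, p3}
  [2] b ⇒ {p4}
  P completes σ.
Executing bb from Q (initial set {q0}):
  [1] b ⇒ {q3}
  [2] b ⇒ ∅  — Q cannot continue

bb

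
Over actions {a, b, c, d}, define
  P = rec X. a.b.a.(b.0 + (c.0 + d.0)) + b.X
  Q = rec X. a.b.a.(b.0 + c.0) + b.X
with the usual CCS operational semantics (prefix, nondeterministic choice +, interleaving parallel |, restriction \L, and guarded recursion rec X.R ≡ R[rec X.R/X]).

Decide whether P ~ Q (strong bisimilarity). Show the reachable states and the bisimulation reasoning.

LTS(P): 5 reachable states
  s0 = rec X. a.b.a.(b.0 + (c.0 + d.0)) + b.X has moves --a--▸ s1, --b--▸ s0
  s1 = b.a.(b.0 + (c.0 + d.0)) has moves --b--▸ s2
  s2 = a.(b.0 + (c.0 + d.0)) has moves --a--▸ s3
  s3 = b.0 + (c.0 + d.0) has moves --b--▸ s4, --c--▸ s4, --d--▸ s4
  s4 = 0 has moves (no moves)
LTS(Q): 5 reachable states
  t0 = rec X. a.b.a.(b.0 + c.0) + b.X has moves --a--▸ t1, --b--▸ t0
  t1 = b.a.(b.0 + c.0) has moves --b--▸ t2
  t2 = a.(b.0 + c.0) has moves --a--▸ t3
  t3 = b.0 + c.0 has moves --b--▸ t4, --c--▸ t4
  t4 = 0 has moves (no moves)
Partition-refinement fixed point:
  B0 = {s0}
  B1 = {s1}
  B2 = {s2}
  B3 = {s3}
  B4 = {s4, t4}
  B5 = {t0}
  B6 = {t1}
  B7 = {t2}
  B8 = {t3}
s0 ∈ B0, t0 ∈ B5 → different blocks

not bisimilar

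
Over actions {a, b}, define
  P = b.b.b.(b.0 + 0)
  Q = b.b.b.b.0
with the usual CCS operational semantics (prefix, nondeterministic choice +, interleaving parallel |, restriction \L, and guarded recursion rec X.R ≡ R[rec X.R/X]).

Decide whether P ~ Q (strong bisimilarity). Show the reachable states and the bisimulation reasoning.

LTS(P): 5 reachable states
  s0 = b.b.b.(b.0 + 0) → -b-> s1
  s1 = b.b.(b.0 + 0) → -b-> s2
  s2 = b.(b.0 + 0) → -b-> s3
  s3 = b.0 + 0 → -b-> s4
  s4 = 0 → ·
LTS(Q): 5 reachable states
  t0 = b.b.b.b.0 → -b-> t1
  t1 = b.b.b.0 → -b-> t2
  t2 = b.b.0 → -b-> t3
  t3 = b.0 → -b-> t4
  t4 = 0 → ·
Partition-refinement fixed point:
  B0 = {s0, t0}
  B1 = {s1, t1}
  B2 = {s2, t2}
  B3 = {s3, t3}
  B4 = {s4, t4}
s0 ∈ B0, t0 ∈ B0 → same block

P ~ Q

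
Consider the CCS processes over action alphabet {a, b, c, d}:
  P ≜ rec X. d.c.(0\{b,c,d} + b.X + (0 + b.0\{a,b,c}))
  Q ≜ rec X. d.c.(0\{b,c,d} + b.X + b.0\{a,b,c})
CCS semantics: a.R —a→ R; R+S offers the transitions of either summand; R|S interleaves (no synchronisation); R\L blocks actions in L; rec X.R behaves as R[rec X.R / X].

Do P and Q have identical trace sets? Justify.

YES

LTS(P): 4 reachable states
  p0 = rec X. d.c.(0\{b,c,d} + b.X + (0 + b.0\{a,b,c})) ⊢ -d-> p1
  p1 = c.(0\{b,c,d} + b.(rec X. d.c.(0\{b,c,d} + b.X + (0 + b.0\{a,b,c}))) + (0 + b.0\{a,b,c})) ⊢ -c-> p2
  p2 = 0\{b,c,d} + b.(rec X. d.c.(0\{b,c,d} + b.X + (0 + b.0\{a,b,c}))) + (0 + b.0\{a,b,c}) ⊢ -b-> p0, -b-> p3
  p3 = 0\{a,b,c} ⊢ ·
LTS(Q): 4 reachable states
  q0 = rec X. d.c.(0\{b,c,d} + b.X + b.0\{a,b,c}) ⊢ -d-> q1
  q1 = c.(0\{b,c,d} + b.(rec X. d.c.(0\{b,c,d} + b.X + b.0\{a,b,c})) + b.0\{a,b,c}) ⊢ -c-> q2
  q2 = 0\{b,c,d} + b.(rec X. d.c.(0\{b,c,d} + b.X + b.0\{a,b,c})) + b.0\{a,b,c} ⊢ -b-> q0, -b-> q3
  q3 = 0\{a,b,c} ⊢ ·
Bisimilarity quotient blocks:
  B0 = {p0, q0}
  B1 = {p1, q1}
  B2 = {p2, q2}
  B3 = {p3, q3}
p0 ∈ B0, q0 ∈ B0 → same block
Bisimilar ⇒ trace-equivalent.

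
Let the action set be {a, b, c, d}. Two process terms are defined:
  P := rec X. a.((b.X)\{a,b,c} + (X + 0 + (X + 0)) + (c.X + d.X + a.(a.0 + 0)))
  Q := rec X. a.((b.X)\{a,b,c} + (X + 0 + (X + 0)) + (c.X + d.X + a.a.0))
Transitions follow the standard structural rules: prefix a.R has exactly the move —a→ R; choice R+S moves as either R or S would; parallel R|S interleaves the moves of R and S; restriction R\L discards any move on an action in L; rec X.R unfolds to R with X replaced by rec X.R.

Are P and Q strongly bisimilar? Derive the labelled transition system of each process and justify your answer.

P's transition system — 4 states:
  p0 = rec X. a.((b.X)\{a,b,c} + (X + 0 + (X + 0)) + (c.X + d.X + a.(a.0 + 0))) → --a--▸ p1
  p1 = (b.(rec X. a.((b.X)\{a,b,c} + (X + 0 + (X + 0)) + (c.X + d.X + a.(a.0 + 0)))))\{a,b,c} + ((rec X. a.((b.X)\{a,b,c} + (X + 0 + (X + 0)) + (c.X + d.X + a.(a.0 + 0)))) + 0 + ((rec X. a.((b.X)\{a,b,c} + (X + 0 + (X + 0)) + (c.X + d.X + a.(a.0 + 0)))) + 0)) + (c.(rec X. a.((b.X)\{a,b,c} + (X + 0 + (X + 0)) + (c.X + d.X + a.(a.0 + 0)))) + d.(rec X. a.((b.X)\{a,b,c} + (X + 0 + (X + 0)) + (c.X + d.X + a.(a.0 + 0)))) + a.(a.0 + 0)) → --a--▸ p1, --a--▸ p2, --c--▸ p0, --d--▸ p0
  p2 = a.0 + 0 → --a--▸ p3
  p3 = 0 → stopped
Q's transition system — 4 states:
  q0 = rec X. a.((b.X)\{a,b,c} + (X + 0 + (X + 0)) + (c.X + d.X + a.a.0)) → --a--▸ q1
  q1 = (b.(rec X. a.((b.X)\{a,b,c} + (X + 0 + (X + 0)) + (c.X + d.X + a.a.0))))\{a,b,c} + ((rec X. a.((b.X)\{a,b,c} + (X + 0 + (X + 0)) + (c.X + d.X + a.a.0))) + 0 + ((rec X. a.((b.X)\{a,b,c} + (X + 0 + (X + 0)) + (c.X + d.X + a.a.0))) + 0)) + (c.(rec X. a.((b.X)\{a,b,c} + (X + 0 + (X + 0)) + (c.X + d.X + a.a.0))) + d.(rec X. a.((b.X)\{a,b,c} + (X + 0 + (X + 0)) + (c.X + d.X + a.a.0))) + a.a.0) → --a--▸ q1, --a--▸ q2, --c--▸ q0, --d--▸ q0
  q2 = a.0 → --a--▸ q3
  q3 = 0 → stopped
Partition-refinement fixed point:
  B0 = {p0, q0}
  B1 = {p1, q1}
  B2 = {p2, q2}
  B3 = {p3, q3}
p0 ∈ B0, q0 ∈ B0 → same block

YES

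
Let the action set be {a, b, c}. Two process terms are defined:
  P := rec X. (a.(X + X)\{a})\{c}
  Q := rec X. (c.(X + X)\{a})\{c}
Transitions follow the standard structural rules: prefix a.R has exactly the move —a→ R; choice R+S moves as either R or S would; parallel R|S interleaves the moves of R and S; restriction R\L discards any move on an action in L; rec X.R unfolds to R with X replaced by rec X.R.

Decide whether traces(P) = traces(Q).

NO — witness ⟨a⟩

P's transition system — 2 states:
  u0 = rec X. (a.(X + X)\{a})\{c} ⊢ -a-> u1
  u1 = ((rec X. (a.(X + X)\{a})\{c}) + (rec X. (a.(X + X)\{a})\{c}))\{a}\{c} ⊢ ·
Q's transition system — 1 states:
  v0 = rec X. (c.(X + X)\{a})\{c} ⊢ ·
Trace ⟨a⟩ through P, begin at {u0}:
  [1] a ⇒ {u1}
  ✓ P
Trace ⟨a⟩ through Q, begin at {v0}:
  [1] a ⇒ ∅ (Q stuck)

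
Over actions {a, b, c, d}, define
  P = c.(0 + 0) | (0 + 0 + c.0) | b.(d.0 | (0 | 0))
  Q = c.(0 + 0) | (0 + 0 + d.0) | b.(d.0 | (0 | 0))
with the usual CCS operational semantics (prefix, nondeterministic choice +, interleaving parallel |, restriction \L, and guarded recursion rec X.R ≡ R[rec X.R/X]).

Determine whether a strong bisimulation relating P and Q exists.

P's transition system — 12 states:
  p0 = c.(0 + 0) | (0 + 0 + c.0) | b.(d.0 | (0 | 0)) → =b=> p1, =c=> p2, =c=> p3
  p1 = c.(0 + 0) | (0 + 0 + c.0) | (d.0 | (0 | 0)) → =c=> p4, =c=> p5, =d=> p6
  p2 = (0 + 0) | (0 + 0 + c.0) | b.(d.0 | (0 | 0)) → =b=> p4, =c=> p7
  p3 = c.(0 + 0) | 0 | b.(d.0 | (0 | 0)) → =b=> p5, =c=> p7
  p4 = (0 + 0) | (0 + 0 + c.0) | (d.0 | (0 | 0)) → =c=> p8, =d=> p9
  p5 = c.(0 + 0) | 0 | (d.0 | (0 | 0)) → =c=> p8, =d=> p10
  p6 = c.(0 + 0) | (0 + 0 + c.0) | (0 | (0 | 0)) → =c=> p10, =c=> p9
  p7 = (0 + 0) | 0 | b.(d.0 | (0 | 0)) → =b=> p8
  p8 = (0 + 0) | 0 | (d.0 | (0 | 0)) → =d=> p11
  p9 = (0 + 0) | (0 + 0 + c.0) | (0 | (0 | 0)) → =c=> p11
  p10 = c.(0 + 0) | 0 | (0 | (0 | 0)) → =c=> p11
  p11 = (0 + 0) | 0 | (0 | (0 | 0)) → ∅
Q's transition system — 12 states:
  q0 = c.(0 + 0) | (0 + 0 + d.0) | b.(d.0 | (0 | 0)) → =b=> q1, =c=> q2, =d=> q3
  q1 = c.(0 + 0) | (0 + 0 + d.0) | (d.0 | (0 | 0)) → =c=> q4, =d=> q5, =d=> q6
  q2 = (0 + 0) | (0 + 0 + d.0) | b.(d.0 | (0 | 0)) → =b=> q4, =d=> q7
  q3 = c.(0 + 0) | 0 | b.(d.0 | (0 | 0)) → =b=> q6, =c=> q7
  q4 = (0 + 0) | (0 + 0 + d.0) | (d.0 | (0 | 0)) → =d=> q8, =d=> q9
  q5 = c.(0 + 0) | (0 + 0 + d.0) | (0 | (0 | 0)) → =c=> q8, =d=> q10
  q6 = c.(0 + 0) | 0 | (d.0 | (0 | 0)) → =c=> q9, =d=> q10
  q7 = (0 + 0) | 0 | b.(d.0 | (0 | 0)) → =b=> q9
  q8 = (0 + 0) | (0 + 0 + d.0) | (0 | (0 | 0)) → =d=> q11
  q9 = (0 + 0) | 0 | (d.0 | (0 | 0)) → =d=> q11
  q10 = c.(0 + 0) | 0 | (0 | (0 | 0)) → =c=> q11
  q11 = (0 + 0) | 0 | (0 | (0 | 0)) → ∅
Partition-refinement fixed point:
  B0 = {p0}
  B1 = {p2, p3, q3}
  B2 = {p4, p5, q5, q6}
  B3 = {p10, p9, q10}
  B4 = {p11, q11}
  B5 = {p8, q8, q9}
  B6 = {p7, q7}
  B7 = {p1}
  B8 = {p6}
  B9 = {q0}
  B10 = {q2}
  B11 = {q4}
  B12 = {q1}
p0 ∈ B0, q0 ∈ B9 → different blocks

NO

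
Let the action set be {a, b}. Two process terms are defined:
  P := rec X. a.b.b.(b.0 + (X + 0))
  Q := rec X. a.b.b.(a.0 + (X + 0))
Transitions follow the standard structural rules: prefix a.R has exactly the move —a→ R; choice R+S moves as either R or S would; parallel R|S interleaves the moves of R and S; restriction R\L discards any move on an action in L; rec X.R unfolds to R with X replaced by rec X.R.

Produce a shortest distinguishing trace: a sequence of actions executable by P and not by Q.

abbb

Reachable graph of P (5 states):
  p0 = rec X. a.b.b.(b.0 + (X + 0)) | ··a··> p1
  p1 = b.b.(b.0 + ((rec X. a.b.b.(b.0 + (X + 0))) + 0)) | ··b··> p2
  p2 = b.(b.0 + ((rec X. a.b.b.(b.0 + (X + 0))) + 0)) | ··b··> p3
  p3 = b.0 + ((rec X. a.b.b.(b.0 + (X + 0))) + 0) | ··a··> p1, ··b··> p4
  p4 = 0 | deadlocked
Reachable graph of Q (5 states):
  q0 = rec X. a.b.b.(a.0 + (X + 0)) | ··a··> q1
  q1 = b.b.(a.0 + ((rec X. a.b.b.(a.0 + (X + 0))) + 0)) | ··b··> q2
  q2 = b.(a.0 + ((rec X. a.b.b.(a.0 + (X + 0))) + 0)) | ··b··> q3
  q3 = a.0 + ((rec X. a.b.b.(a.0 + (X + 0))) + 0) | ··a··> q1, ··a··> q4
  q4 = 0 | deadlocked
Executing abbb from P (initial set {p0}):
  after a @ step 1: {p1}
  after b @ step 2: {p2}
  after b @ step 3: {p3}
  after b @ step 4: {p4}
  ✓ P
Executing abbb from Q (initial set {q0}):
  after a @ step 1: {q1}
  after b @ step 2: {q2}
  after b @ step 3: {q3}
  after b @ step 4: ∅  — Q cannot continue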